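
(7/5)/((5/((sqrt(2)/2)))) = 7 * sqrt(2)/50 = 0.20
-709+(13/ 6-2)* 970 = -1642/ 3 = -547.33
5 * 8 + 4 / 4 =41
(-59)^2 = 3481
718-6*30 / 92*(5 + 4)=700.39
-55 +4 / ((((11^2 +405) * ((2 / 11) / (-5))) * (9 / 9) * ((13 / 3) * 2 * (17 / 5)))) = -6394355 / 116246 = -55.01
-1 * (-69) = 69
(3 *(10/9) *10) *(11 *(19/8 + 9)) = 25025/6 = 4170.83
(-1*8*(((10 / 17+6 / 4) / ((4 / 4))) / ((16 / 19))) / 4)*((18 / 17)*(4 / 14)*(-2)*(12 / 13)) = 72846 / 26299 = 2.77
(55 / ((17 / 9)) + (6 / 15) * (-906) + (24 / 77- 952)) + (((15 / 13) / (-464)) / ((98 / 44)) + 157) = -155860929891 / 138178040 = -1127.97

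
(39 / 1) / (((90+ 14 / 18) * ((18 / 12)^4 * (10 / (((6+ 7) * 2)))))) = 2704 / 12255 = 0.22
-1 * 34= -34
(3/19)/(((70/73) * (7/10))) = 219/931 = 0.24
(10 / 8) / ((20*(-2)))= -1 / 32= -0.03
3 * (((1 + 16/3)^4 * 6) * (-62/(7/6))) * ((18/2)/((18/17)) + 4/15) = -4250028452/315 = -13492153.82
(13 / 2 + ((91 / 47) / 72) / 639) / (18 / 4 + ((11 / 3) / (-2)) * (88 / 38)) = 25.55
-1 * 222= -222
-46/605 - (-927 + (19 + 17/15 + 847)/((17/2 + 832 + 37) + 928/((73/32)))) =315225807407/340325205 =926.25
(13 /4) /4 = 13 /16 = 0.81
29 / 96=0.30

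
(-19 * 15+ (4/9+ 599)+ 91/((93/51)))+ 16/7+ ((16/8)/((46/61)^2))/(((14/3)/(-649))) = -72309359/590364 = -122.48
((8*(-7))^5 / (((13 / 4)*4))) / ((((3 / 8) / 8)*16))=-2202927104 / 39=-56485310.36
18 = 18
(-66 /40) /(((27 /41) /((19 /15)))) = -8569 /2700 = -3.17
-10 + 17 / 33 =-9.48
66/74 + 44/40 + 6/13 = 11801/4810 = 2.45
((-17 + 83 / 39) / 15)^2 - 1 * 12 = -150812 / 13689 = -11.02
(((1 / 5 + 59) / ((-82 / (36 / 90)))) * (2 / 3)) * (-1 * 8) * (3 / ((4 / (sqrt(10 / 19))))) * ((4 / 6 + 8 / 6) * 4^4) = 606208 * sqrt(190) / 19475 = 429.06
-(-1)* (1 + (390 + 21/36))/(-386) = -4699/4632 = -1.01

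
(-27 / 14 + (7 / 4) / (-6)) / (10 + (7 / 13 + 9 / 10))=-24245 / 124908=-0.19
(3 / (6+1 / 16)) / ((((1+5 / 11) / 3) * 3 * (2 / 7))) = 231 / 194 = 1.19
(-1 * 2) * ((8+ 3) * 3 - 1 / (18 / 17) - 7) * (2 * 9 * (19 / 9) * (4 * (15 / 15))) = -68552 / 9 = -7616.89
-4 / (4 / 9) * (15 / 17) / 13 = -135 / 221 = -0.61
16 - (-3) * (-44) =-116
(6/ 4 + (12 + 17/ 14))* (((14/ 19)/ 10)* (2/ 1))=206/ 95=2.17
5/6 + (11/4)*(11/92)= 1283/1104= 1.16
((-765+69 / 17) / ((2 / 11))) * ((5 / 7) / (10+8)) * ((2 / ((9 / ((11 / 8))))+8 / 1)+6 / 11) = -1349425 / 918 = -1469.96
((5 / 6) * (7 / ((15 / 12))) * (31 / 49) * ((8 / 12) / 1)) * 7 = 124 / 9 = 13.78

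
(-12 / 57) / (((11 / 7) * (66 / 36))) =-168 / 2299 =-0.07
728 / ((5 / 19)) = 13832 / 5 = 2766.40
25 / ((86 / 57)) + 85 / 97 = 145535 / 8342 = 17.45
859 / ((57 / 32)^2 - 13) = -879616 / 10063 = -87.41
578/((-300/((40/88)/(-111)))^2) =289/2683513800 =0.00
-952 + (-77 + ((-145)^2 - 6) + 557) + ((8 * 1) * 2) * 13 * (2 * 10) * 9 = 57987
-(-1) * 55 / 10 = 11 / 2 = 5.50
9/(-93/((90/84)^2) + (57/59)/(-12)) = -159300/1435361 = -0.11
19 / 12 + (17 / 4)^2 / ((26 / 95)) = 84341 / 1248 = 67.58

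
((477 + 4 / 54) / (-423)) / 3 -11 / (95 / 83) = -32505814 / 3254985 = -9.99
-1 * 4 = -4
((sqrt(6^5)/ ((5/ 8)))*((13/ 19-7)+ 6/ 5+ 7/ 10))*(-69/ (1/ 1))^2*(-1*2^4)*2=18406559232*sqrt(6)/ 475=94919322.19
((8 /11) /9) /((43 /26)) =208 /4257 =0.05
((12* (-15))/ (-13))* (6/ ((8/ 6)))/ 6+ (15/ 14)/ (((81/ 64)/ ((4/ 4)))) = 27595/ 2457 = 11.23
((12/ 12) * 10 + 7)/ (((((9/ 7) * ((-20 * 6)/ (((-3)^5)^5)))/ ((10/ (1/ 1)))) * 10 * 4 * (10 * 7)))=333423758.35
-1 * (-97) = 97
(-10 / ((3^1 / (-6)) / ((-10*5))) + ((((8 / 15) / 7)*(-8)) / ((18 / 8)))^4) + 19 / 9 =-795805757950829 / 797493650625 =-997.88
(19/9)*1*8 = 152/9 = 16.89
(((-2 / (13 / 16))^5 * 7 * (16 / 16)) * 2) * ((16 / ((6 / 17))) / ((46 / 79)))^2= -13556573569810432 / 1767725973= -7668933.86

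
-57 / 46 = -1.24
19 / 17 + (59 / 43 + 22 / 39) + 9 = 343643 / 28509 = 12.05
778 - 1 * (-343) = 1121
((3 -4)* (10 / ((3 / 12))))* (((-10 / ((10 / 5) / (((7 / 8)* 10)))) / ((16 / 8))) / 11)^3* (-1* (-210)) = 2813671875 / 42592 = 66061.04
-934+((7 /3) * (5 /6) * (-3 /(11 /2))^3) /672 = -9945237 /10648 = -934.00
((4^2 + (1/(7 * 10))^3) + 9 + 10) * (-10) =-12005001/34300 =-350.00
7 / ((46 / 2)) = 7 / 23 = 0.30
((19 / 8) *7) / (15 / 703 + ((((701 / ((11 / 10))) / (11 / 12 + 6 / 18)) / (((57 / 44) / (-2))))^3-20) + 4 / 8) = -911334753 / 26729184223349380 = -0.00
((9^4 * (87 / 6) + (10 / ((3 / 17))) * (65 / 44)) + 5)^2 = 9874464077956 / 1089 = 9067460126.68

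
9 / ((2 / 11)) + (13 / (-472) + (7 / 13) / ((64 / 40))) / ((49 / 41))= 3740151 / 75166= 49.76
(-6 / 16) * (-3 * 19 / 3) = 57 / 8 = 7.12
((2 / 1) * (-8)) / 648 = -2 / 81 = -0.02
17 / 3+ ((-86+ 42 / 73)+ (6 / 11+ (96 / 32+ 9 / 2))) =-71.71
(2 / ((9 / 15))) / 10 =1 / 3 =0.33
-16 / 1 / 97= -16 / 97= -0.16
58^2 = 3364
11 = 11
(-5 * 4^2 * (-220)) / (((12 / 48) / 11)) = 774400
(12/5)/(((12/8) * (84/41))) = 82/105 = 0.78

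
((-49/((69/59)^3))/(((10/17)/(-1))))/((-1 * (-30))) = 171080707/98552700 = 1.74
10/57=0.18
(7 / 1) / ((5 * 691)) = 0.00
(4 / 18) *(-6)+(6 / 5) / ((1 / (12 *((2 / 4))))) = 88 / 15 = 5.87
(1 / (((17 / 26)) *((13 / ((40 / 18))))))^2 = 1600 / 23409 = 0.07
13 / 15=0.87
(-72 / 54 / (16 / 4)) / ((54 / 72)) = -4 / 9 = -0.44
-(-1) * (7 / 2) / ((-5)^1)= -7 / 10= -0.70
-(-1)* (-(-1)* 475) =475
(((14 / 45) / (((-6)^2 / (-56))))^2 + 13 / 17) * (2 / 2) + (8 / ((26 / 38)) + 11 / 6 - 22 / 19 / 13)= 19884621793 / 1377481950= 14.44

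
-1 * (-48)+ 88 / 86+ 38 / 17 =51.26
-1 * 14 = -14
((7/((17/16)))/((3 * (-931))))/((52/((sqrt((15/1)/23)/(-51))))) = 4 * sqrt(345)/103433967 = 0.00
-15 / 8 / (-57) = 5 / 152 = 0.03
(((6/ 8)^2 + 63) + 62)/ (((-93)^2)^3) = 2009/ 10351842935184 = 0.00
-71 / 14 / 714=-71 / 9996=-0.01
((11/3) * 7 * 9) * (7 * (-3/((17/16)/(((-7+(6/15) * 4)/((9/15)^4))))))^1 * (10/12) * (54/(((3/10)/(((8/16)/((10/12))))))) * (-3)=-873180000/17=-51363529.41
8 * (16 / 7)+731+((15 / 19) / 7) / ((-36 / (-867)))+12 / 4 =401661 / 532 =755.00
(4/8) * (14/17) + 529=9000/17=529.41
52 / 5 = 10.40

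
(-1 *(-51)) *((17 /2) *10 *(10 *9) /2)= 195075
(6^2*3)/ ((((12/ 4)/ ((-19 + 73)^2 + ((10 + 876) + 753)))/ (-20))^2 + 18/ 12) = 298771560000/ 4149605003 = 72.00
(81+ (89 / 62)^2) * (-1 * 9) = -2873565 / 3844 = -747.55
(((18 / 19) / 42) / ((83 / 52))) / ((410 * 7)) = 78 / 15840965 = 0.00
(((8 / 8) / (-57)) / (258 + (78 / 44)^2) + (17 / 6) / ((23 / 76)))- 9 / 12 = 5708242531 / 662804892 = 8.61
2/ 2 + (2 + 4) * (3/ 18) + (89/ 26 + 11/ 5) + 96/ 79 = 8.84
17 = 17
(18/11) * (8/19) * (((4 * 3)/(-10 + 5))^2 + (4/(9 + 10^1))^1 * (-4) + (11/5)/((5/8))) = 577152/99275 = 5.81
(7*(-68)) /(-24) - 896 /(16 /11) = -3577 /6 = -596.17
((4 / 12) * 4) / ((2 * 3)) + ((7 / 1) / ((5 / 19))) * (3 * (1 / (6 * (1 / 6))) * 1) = 3601 / 45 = 80.02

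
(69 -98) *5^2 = -725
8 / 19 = 0.42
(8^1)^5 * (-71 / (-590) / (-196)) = -290816 / 14455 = -20.12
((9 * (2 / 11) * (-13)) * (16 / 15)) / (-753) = 416 / 13805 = 0.03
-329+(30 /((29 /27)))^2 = 379411 /841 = 451.14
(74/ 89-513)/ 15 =-34.14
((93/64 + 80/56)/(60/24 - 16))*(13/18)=-16783/108864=-0.15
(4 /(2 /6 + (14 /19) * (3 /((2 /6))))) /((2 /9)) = 1026 /397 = 2.58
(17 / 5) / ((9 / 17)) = 289 / 45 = 6.42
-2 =-2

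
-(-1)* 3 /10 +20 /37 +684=253391 /370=684.84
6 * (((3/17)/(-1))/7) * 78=-1404/119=-11.80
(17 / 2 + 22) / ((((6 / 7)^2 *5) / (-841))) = -2513749 / 360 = -6982.64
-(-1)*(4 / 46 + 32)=32.09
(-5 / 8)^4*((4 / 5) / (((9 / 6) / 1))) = 125 / 1536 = 0.08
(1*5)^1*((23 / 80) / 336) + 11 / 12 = 4951 / 5376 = 0.92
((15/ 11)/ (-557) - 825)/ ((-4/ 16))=20219160/ 6127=3300.01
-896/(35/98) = -12544/5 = -2508.80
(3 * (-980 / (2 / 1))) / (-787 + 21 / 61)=44835 / 23993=1.87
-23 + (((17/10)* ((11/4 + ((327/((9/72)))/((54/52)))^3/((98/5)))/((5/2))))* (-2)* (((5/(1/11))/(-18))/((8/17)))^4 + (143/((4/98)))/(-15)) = -1971611233950.80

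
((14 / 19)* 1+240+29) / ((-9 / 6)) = -10250 / 57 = -179.82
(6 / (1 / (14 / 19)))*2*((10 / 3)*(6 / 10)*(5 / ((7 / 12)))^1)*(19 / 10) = 288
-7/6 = -1.17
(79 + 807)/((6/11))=1624.33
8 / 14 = 4 / 7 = 0.57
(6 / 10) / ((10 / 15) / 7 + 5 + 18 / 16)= 504 / 5225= 0.10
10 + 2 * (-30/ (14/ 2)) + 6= 7.43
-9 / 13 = -0.69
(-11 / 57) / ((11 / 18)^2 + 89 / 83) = -98604 / 738701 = -0.13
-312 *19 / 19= -312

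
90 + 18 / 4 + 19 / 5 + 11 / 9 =8957 / 90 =99.52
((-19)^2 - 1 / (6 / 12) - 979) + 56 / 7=-612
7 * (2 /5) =14 /5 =2.80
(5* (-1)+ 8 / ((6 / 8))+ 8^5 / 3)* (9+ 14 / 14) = 327850 / 3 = 109283.33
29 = 29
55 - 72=-17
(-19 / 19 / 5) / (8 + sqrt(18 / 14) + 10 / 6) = -0.02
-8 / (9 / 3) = -8 / 3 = -2.67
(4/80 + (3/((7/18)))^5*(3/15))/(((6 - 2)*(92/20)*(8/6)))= 5510030709/24739904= 222.72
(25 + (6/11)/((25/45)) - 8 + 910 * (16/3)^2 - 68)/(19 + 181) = 12788041/99000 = 129.17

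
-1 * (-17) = 17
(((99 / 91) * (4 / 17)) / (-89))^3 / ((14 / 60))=-1862974080 / 18270019086136909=-0.00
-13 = -13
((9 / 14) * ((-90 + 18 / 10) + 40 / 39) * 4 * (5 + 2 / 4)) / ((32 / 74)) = -20755779 / 7280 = -2851.07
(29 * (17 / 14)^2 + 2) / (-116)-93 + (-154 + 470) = 5061355 / 22736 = 222.61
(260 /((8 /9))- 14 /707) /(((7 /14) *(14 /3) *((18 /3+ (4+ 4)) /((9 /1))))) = 1595187 /19796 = 80.58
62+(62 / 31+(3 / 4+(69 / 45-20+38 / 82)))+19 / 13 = 48.21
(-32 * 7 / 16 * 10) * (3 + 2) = -700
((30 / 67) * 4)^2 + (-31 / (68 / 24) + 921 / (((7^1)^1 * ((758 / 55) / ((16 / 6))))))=3588501458 / 202458389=17.72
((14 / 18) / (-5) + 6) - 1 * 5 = 38 / 45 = 0.84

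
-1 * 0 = 0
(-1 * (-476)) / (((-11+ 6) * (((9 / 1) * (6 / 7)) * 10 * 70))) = -119 / 6750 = -0.02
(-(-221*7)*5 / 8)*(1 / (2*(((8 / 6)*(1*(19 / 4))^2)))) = 23205 / 1444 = 16.07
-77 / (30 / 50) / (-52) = 2.47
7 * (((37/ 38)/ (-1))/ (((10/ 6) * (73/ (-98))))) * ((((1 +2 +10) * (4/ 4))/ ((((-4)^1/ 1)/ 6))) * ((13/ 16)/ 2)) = -19303011/ 443840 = -43.49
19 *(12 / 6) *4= 152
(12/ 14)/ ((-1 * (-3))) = 2/ 7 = 0.29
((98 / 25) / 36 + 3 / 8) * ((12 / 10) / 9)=871 / 13500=0.06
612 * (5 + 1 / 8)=6273 / 2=3136.50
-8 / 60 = -2 / 15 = -0.13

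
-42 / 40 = -21 / 20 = -1.05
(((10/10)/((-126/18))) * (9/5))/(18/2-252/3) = 0.00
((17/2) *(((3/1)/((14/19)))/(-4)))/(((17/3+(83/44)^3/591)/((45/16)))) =-34300608705/8003884084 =-4.29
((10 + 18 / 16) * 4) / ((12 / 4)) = 89 / 6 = 14.83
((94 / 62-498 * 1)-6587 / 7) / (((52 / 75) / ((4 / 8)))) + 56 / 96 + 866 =-205607 / 1209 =-170.06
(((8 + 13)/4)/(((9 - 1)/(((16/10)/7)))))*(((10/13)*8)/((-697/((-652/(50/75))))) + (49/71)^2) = 1248489903/913530020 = 1.37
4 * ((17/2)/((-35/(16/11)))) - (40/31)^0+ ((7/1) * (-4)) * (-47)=505731/385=1313.59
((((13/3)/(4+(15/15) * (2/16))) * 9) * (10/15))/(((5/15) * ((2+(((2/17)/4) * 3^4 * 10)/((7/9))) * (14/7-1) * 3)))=24752/128139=0.19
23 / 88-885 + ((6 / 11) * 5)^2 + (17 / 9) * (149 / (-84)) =-161116889 / 182952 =-880.65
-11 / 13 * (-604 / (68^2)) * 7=11627 / 15028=0.77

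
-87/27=-29/9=-3.22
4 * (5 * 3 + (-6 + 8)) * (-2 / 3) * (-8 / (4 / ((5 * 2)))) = 2720 / 3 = 906.67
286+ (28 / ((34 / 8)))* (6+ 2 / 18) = 49918 / 153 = 326.26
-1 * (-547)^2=-299209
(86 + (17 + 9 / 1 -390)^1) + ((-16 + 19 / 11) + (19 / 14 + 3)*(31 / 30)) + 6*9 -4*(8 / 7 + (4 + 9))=-1341379 / 4620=-290.34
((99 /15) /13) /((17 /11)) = 363 /1105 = 0.33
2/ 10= 1/ 5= 0.20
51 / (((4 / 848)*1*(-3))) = -3604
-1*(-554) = 554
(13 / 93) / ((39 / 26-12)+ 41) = 26 / 5673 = 0.00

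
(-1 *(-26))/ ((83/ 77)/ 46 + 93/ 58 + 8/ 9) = 12018006/ 1162867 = 10.33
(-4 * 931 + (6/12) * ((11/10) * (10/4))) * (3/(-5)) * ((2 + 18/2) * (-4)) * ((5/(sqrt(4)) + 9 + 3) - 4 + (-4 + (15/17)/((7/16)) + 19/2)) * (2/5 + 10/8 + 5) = -5004280116/425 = -11774776.74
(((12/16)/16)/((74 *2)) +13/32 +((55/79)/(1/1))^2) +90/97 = 10430956107/5734130944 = 1.82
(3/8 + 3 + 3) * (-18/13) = -459/52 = -8.83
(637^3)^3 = 17268510978026030530648477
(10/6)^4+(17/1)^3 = 4920.72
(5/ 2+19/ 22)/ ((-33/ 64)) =-2368/ 363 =-6.52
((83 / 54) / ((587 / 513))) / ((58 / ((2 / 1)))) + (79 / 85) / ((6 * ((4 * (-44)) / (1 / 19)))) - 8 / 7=-1.10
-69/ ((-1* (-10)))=-69/ 10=-6.90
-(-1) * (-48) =-48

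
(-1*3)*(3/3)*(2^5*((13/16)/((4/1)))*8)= -156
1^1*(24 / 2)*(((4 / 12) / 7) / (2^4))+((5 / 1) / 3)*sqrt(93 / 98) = 1 / 28+5*sqrt(186) / 42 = 1.66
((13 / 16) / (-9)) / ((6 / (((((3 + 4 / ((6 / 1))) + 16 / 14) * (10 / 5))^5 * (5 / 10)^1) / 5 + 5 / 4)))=-8745730949657 / 70573265280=-123.92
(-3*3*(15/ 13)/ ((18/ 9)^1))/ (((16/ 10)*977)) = -675/ 203216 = -0.00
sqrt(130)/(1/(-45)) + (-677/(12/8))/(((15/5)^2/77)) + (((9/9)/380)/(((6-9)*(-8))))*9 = -316944239/82080-45*sqrt(130) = -4374.49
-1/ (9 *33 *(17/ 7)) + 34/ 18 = 9530/ 5049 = 1.89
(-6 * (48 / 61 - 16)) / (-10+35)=5568 / 1525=3.65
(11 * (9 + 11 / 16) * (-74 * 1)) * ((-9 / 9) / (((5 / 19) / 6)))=719169 / 4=179792.25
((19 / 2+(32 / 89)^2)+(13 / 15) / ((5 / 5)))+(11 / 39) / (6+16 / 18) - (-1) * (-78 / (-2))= 2371947229 / 47882445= 49.54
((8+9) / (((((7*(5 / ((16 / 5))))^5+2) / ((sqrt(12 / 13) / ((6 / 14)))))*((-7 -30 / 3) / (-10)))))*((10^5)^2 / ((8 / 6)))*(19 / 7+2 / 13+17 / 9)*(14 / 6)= 1429838233600000000000*sqrt(39) / 748938680632701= 11922654.20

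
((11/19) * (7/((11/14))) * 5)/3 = 490/57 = 8.60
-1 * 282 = -282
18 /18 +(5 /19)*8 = 3.11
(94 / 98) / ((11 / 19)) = 893 / 539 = 1.66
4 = 4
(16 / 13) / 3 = 16 / 39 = 0.41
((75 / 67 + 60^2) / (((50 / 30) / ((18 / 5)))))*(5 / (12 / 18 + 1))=1563462 / 67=23335.25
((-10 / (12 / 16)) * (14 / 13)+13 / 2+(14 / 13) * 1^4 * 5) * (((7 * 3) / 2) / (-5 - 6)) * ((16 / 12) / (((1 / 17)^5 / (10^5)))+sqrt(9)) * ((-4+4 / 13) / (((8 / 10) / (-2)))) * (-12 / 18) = -1180447265864860 / 429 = -2751625328356.32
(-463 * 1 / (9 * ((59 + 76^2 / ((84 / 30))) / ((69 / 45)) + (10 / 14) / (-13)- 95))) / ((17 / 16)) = -15504944 / 412699905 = -0.04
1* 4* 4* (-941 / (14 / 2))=-15056 / 7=-2150.86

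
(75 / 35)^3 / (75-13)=3375 / 21266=0.16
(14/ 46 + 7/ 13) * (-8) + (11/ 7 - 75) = -167798/ 2093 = -80.17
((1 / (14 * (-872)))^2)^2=0.00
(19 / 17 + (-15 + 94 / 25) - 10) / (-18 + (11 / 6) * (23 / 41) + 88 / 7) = 4.57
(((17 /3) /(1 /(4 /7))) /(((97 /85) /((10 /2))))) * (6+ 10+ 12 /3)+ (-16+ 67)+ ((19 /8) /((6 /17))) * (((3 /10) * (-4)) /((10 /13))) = 264201437 /814800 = 324.25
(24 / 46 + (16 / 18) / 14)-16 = -22336 / 1449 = -15.41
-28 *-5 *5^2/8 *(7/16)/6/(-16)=-6125/3072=-1.99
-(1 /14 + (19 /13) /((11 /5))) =-1473 /2002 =-0.74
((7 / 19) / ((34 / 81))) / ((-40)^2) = 567 / 1033600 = 0.00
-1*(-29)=29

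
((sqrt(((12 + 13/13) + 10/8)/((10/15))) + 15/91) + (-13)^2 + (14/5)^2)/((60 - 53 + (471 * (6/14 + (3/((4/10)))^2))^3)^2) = 361417728 * sqrt(38)/174416273496395250795479806994956009 + 27721496993792/56685288886328456508530937273360702925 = 0.00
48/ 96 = 1/ 2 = 0.50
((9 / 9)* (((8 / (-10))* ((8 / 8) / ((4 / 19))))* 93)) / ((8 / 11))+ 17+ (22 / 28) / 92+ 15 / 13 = -19580543 / 41860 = -467.76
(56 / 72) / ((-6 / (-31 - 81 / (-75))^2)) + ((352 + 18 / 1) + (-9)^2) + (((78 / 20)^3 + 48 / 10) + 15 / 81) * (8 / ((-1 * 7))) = 1143906 / 4375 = 261.46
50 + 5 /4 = 205 /4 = 51.25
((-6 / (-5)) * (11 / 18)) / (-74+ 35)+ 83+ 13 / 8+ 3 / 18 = 396737 / 4680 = 84.77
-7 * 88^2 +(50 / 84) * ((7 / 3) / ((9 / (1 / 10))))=-17563387 / 324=-54207.98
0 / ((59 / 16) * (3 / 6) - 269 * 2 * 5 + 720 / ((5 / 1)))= 0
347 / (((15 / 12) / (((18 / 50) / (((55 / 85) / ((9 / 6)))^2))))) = 8122923 / 15125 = 537.05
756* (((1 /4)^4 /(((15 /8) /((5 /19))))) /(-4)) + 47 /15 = 3.03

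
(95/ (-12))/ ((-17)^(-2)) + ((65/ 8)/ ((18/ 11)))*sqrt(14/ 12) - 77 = -28379/ 12 + 715*sqrt(42)/ 864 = -2359.55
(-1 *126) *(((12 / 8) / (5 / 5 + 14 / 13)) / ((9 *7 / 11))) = -143 / 9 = -15.89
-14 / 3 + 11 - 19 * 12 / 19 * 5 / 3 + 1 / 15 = -68 / 5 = -13.60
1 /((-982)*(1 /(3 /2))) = -3 /1964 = -0.00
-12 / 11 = -1.09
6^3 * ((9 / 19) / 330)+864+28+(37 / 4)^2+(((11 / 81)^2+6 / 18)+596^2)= 356194.22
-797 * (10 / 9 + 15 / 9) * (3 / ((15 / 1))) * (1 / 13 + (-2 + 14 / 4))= -163385 / 234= -698.23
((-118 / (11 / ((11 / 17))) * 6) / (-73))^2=501264 / 1540081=0.33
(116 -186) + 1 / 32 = -69.97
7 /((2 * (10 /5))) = 7 /4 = 1.75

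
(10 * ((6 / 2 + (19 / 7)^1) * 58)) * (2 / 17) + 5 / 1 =46995 / 119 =394.92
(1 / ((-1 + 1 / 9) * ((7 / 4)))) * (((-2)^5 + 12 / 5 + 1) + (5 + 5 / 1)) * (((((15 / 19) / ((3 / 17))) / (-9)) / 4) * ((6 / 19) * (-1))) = 4743 / 10108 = 0.47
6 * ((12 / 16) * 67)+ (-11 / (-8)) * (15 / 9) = 7291 / 24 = 303.79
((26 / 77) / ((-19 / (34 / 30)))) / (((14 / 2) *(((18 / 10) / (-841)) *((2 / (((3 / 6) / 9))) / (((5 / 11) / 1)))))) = 929305 / 54748386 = 0.02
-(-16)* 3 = 48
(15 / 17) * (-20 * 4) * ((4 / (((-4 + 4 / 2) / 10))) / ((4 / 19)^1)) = 114000 / 17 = 6705.88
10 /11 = 0.91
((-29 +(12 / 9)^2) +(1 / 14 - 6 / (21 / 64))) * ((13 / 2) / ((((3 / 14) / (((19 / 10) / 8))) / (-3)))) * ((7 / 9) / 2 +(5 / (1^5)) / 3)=10464155 / 5184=2018.55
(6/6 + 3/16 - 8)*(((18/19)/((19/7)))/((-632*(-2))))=-6867/3650432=-0.00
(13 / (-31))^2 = 169 / 961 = 0.18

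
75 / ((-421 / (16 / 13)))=-1200 / 5473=-0.22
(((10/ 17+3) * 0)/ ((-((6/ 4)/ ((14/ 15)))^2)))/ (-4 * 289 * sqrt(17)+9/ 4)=0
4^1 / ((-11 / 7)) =-28 / 11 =-2.55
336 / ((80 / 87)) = 1827 / 5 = 365.40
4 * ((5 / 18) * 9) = 10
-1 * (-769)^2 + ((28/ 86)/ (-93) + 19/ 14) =-591359.65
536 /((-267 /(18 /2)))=-1608 /89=-18.07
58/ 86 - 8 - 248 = -10979/ 43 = -255.33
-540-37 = -577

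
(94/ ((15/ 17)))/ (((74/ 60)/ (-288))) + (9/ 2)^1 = -1840563/ 74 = -24872.47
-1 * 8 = -8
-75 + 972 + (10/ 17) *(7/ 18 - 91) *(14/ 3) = 297553/ 459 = 648.26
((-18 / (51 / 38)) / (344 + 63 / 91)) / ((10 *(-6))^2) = -247 / 22853100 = -0.00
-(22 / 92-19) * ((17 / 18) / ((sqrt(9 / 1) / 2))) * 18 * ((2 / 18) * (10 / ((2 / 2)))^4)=236247.99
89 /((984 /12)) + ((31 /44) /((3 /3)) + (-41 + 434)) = 712201 /1804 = 394.79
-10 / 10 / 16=-1 / 16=-0.06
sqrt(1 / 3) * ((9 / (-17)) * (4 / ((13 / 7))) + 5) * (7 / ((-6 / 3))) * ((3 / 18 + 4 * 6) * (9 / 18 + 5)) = -9523745 * sqrt(3) / 15912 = -1036.68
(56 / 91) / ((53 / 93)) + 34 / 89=1.46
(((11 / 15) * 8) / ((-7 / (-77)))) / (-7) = -968 / 105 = -9.22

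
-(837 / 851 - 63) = 52776 / 851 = 62.02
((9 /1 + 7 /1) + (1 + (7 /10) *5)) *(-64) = -1312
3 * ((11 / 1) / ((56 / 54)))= 891 / 28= 31.82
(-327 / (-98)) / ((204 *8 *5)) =109 / 266560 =0.00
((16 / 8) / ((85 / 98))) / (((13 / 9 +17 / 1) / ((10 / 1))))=1764 / 1411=1.25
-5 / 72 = -0.07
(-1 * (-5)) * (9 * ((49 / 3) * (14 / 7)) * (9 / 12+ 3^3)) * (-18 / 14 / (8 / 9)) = -59003.44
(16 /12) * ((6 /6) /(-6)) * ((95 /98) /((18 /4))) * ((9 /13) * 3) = -0.10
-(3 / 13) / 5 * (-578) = 1734 / 65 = 26.68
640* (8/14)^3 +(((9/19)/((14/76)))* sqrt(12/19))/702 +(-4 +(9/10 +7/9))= 2* sqrt(57)/5187 +3614713/30870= 117.10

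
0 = 0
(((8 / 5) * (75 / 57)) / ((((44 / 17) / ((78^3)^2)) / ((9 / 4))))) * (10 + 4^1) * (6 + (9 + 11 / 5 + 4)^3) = 106056974112127968384 / 5225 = 20297985476005352.80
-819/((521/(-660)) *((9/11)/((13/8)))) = 2060.60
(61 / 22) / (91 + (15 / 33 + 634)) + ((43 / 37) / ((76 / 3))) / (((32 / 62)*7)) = 78041 / 4724160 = 0.02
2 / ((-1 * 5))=-2 / 5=-0.40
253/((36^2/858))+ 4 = 37043/216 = 171.50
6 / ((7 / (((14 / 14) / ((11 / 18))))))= 108 / 77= 1.40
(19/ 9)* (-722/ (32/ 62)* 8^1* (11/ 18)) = -2338919/ 162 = -14437.77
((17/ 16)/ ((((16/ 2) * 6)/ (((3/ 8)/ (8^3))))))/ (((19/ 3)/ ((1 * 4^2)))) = 51/ 1245184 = 0.00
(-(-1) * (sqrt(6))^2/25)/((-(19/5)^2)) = -6/361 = -0.02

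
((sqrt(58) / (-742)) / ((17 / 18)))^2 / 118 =2349 / 2346916691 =0.00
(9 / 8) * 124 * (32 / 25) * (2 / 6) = 1488 / 25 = 59.52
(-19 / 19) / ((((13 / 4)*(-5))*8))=1 / 130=0.01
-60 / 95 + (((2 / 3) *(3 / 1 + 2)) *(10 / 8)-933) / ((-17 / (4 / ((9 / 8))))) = 1688684 / 8721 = 193.63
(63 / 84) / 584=0.00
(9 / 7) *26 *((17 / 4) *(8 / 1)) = 7956 / 7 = 1136.57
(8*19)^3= 3511808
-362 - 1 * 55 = -417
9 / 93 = 0.10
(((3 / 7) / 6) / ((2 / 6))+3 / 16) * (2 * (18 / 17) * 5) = 2025 / 476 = 4.25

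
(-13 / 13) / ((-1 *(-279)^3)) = -1 / 21717639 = -0.00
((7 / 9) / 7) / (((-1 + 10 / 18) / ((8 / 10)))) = -1 / 5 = -0.20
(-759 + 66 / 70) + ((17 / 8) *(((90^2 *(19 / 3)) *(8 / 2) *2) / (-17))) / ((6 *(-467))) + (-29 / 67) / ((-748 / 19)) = -605953272409 / 819146020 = -739.74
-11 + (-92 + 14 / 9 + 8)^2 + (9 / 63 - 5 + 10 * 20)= 3958357 / 567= 6981.23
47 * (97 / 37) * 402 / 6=305453 / 37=8255.49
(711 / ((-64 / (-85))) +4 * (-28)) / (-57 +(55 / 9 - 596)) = -479403 / 372608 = -1.29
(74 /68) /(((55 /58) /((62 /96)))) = 33263 /44880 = 0.74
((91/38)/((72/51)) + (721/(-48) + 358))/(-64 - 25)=-39293/10146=-3.87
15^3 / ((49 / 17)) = 57375 / 49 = 1170.92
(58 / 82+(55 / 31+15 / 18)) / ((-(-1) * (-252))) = -25279 / 1921752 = -0.01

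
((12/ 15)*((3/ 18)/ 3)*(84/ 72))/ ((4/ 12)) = 7/ 45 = 0.16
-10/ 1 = -10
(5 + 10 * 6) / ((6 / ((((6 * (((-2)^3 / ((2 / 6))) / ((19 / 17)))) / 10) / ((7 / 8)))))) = -159.52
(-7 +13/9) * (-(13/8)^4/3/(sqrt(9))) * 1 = 714025/165888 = 4.30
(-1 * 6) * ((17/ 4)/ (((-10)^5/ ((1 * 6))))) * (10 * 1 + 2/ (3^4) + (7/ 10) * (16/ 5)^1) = 0.02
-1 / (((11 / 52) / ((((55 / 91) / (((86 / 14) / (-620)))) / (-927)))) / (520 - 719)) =2467600 / 39861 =61.91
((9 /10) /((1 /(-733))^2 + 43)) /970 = 4835601 /224103251600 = 0.00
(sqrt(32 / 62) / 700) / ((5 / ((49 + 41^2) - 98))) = 1632 * sqrt(31) / 27125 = 0.33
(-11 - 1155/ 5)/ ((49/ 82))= -19844/ 49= -404.98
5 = 5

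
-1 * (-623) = 623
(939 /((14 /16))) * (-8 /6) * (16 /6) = -80128 /21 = -3815.62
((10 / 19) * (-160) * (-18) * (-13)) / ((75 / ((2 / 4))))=-2496 / 19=-131.37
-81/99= -9/11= -0.82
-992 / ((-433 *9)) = 992 / 3897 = 0.25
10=10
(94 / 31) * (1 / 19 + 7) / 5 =12596 / 2945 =4.28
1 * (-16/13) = -16/13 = -1.23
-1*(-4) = 4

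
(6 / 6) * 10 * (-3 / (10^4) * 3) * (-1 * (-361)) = -3249 / 1000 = -3.25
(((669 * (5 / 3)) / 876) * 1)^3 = 1386195875 / 672221376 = 2.06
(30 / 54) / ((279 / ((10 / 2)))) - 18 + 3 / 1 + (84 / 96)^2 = -2285921 / 160704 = -14.22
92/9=10.22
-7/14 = -0.50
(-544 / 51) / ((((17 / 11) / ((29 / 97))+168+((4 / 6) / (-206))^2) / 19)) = -192903447 / 164827070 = -1.17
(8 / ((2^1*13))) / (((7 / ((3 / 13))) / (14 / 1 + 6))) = 240 / 1183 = 0.20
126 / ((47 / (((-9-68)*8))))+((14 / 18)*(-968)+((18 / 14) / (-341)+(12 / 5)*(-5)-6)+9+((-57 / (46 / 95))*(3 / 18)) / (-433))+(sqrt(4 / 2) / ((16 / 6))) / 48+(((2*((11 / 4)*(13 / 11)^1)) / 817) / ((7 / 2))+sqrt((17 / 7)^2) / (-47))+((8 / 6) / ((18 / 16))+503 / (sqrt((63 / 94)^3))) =-237798974752707413 / 98585222587236+sqrt(2) / 128+47282*sqrt(658) / 1323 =-1495.36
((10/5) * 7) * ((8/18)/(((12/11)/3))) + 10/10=163/9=18.11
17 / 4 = 4.25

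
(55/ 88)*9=45/ 8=5.62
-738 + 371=-367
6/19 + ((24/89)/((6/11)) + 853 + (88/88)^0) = 1445484/1691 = 854.81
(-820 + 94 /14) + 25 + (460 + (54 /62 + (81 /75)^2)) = -44247432 /135625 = -326.25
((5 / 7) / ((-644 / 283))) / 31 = -1415 / 139748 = -0.01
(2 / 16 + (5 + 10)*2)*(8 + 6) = 1687 / 4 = 421.75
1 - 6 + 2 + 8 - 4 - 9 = -8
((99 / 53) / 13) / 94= 99 / 64766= 0.00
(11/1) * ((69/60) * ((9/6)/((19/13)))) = 9867/760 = 12.98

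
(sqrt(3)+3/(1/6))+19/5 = sqrt(3)+109/5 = 23.53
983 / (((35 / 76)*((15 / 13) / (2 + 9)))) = 10683244 / 525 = 20349.04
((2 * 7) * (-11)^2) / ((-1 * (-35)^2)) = -1.38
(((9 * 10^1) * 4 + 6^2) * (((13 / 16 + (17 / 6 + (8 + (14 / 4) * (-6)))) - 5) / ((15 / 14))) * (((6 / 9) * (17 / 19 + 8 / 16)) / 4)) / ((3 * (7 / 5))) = -401687 / 1368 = -293.63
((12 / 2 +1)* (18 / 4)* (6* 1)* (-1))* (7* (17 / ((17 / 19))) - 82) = -9639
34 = 34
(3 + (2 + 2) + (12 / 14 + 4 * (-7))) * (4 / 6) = -94 / 7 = -13.43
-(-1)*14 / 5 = 14 / 5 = 2.80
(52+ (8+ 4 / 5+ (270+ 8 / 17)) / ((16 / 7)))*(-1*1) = -118443 / 680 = -174.18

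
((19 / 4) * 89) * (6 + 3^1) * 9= 34242.75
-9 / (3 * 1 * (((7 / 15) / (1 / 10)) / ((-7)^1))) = 9 / 2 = 4.50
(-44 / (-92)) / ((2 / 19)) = 209 / 46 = 4.54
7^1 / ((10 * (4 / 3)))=21 / 40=0.52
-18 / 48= -3 / 8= -0.38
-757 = -757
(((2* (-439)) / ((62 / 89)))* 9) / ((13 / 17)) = -14833.41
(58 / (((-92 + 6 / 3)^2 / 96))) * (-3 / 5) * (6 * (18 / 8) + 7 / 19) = -122264 / 21375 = -5.72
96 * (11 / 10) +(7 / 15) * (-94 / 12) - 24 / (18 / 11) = 1571 / 18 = 87.28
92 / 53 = 1.74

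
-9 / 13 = -0.69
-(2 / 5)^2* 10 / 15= -8 / 75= -0.11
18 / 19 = 0.95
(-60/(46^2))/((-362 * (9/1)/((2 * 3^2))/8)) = 120/95749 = 0.00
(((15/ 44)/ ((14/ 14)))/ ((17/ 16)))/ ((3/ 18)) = 360/ 187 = 1.93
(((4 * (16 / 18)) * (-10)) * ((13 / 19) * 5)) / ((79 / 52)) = -1081600 / 13509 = -80.07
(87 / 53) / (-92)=-87 / 4876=-0.02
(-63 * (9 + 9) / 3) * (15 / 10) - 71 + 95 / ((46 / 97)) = -437.67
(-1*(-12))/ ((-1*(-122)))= 6/ 61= 0.10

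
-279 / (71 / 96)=-26784 / 71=-377.24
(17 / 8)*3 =51 / 8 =6.38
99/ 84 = 33/ 28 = 1.18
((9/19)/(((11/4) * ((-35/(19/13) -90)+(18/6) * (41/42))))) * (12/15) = -2016/1624205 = -0.00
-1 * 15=-15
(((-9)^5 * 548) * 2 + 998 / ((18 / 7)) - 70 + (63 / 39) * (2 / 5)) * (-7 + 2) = 37859670367 / 117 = 323586926.21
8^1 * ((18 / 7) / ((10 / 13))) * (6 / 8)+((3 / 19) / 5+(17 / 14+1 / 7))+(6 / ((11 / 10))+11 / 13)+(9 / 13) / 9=5291749 / 190190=27.82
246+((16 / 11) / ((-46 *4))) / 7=435664 / 1771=246.00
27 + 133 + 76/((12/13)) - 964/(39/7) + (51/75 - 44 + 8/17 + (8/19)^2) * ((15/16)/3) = 357244337/6382480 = 55.97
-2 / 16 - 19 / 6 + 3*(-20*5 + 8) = -6703 / 24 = -279.29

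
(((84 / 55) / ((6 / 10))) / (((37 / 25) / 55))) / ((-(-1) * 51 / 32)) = 112000 / 1887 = 59.35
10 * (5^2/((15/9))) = 150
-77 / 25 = -3.08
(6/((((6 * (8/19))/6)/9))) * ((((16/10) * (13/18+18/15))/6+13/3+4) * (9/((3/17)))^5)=39142769700699/100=391427697006.99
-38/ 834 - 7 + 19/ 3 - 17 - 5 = -3157/ 139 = -22.71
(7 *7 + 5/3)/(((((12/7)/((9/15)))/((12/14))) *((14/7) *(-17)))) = -38/85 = -0.45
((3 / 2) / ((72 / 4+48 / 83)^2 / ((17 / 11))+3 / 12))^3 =0.00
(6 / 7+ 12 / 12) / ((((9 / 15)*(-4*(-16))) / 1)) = 65 / 1344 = 0.05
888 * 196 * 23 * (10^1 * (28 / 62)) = 560434560 / 31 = 18078534.19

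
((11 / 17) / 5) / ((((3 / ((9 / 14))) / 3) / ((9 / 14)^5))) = 5845851 / 640010560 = 0.01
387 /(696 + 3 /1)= 129 /233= 0.55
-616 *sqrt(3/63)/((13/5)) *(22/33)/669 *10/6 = -4400 *sqrt(21)/234819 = -0.09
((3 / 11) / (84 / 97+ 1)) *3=873 / 1991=0.44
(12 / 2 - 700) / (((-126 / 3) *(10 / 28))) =694 / 15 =46.27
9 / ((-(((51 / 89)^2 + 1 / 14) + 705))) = -0.01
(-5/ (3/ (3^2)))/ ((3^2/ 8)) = -13.33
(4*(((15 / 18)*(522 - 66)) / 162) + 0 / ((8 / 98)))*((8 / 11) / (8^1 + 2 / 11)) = 608 / 729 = 0.83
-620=-620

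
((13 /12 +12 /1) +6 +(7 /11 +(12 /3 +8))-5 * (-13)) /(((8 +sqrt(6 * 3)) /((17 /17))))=12767 /759-12767 * sqrt(2) /2024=7.90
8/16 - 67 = -133/2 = -66.50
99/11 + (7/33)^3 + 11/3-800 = -28294055/35937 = -787.32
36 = 36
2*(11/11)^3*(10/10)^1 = 2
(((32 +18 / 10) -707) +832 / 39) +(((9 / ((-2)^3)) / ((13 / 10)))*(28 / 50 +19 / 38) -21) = -1051103 / 1560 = -673.78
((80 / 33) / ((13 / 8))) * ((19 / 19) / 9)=640 / 3861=0.17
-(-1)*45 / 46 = 45 / 46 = 0.98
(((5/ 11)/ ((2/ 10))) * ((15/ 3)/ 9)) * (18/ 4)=125/ 22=5.68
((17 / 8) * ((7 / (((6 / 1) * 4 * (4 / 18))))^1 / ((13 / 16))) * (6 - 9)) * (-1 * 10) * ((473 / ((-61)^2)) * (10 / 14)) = 1809225 / 193492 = 9.35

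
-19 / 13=-1.46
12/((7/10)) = 120/7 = 17.14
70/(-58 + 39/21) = -490/393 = -1.25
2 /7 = 0.29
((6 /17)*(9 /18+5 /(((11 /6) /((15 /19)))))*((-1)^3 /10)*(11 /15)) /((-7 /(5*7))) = 0.34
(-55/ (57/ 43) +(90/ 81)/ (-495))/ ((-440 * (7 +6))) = 702443/ 96833880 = 0.01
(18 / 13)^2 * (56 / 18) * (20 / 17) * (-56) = -1128960 / 2873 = -392.96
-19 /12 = -1.58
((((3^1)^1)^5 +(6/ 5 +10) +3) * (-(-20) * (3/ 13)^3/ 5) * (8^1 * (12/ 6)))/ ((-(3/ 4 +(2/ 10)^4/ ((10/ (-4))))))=-5555520000/ 20579299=-269.96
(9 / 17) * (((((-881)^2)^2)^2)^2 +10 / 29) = 34375976353262329025695949559142727551843911003231 / 493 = 69728146761181194778287930000000000000000000000.00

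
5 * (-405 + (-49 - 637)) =-5455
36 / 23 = 1.57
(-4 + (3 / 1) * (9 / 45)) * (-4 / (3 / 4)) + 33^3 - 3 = 539282 / 15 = 35952.13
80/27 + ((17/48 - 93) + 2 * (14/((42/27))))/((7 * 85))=729353/257040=2.84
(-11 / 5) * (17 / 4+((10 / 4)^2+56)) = -1463 / 10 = -146.30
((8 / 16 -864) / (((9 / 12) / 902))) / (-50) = 20770.05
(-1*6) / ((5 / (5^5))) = -3750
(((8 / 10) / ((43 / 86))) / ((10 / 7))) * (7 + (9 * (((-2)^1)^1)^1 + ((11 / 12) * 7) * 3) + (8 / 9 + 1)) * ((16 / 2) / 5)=4088 / 225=18.17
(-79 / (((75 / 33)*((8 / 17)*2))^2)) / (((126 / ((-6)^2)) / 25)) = -2762551 / 22400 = -123.33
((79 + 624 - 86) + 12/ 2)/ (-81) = -623/ 81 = -7.69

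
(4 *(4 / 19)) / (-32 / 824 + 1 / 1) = 1648 / 1881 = 0.88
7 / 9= 0.78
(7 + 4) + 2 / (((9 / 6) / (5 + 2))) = 61 / 3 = 20.33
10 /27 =0.37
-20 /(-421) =20 /421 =0.05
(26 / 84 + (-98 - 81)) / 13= -7505 / 546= -13.75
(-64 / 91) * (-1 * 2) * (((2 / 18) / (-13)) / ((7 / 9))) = -128 / 8281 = -0.02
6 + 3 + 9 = 18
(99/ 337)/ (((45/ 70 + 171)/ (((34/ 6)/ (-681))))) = -2618/ 183827097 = -0.00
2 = 2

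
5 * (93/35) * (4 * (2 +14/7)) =1488/7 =212.57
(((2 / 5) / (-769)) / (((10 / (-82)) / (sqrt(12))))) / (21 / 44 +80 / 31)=0.00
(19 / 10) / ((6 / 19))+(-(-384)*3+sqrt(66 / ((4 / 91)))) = sqrt(6006) / 2+69481 / 60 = 1196.77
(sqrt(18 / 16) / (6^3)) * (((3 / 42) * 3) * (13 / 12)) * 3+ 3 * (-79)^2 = 18723.00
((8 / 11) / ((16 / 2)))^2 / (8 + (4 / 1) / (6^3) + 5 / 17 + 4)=918 / 1367663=0.00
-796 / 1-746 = -1542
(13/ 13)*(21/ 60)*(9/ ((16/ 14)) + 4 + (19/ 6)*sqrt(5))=133*sqrt(5)/ 120 + 133/ 32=6.63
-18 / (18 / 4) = -4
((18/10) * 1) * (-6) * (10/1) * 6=-648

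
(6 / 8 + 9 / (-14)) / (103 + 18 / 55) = 165 / 159124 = 0.00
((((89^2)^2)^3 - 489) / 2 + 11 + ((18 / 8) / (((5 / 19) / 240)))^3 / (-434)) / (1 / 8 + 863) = 42877534058929500644318488 / 299677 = 143079162094286517298.02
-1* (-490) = 490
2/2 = 1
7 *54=378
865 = 865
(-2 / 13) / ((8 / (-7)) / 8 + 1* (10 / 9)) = -126 / 793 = -0.16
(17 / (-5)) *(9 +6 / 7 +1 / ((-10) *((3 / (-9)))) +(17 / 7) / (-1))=-9197 / 350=-26.28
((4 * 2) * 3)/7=24/7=3.43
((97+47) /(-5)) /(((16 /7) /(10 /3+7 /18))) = -469 /10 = -46.90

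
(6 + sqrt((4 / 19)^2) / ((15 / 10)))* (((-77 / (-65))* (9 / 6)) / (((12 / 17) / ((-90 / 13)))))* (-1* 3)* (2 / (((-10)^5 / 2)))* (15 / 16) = -247401 / 20550400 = -0.01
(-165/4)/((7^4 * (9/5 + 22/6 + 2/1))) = -2475/1075648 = -0.00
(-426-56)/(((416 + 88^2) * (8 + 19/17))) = -241/37200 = -0.01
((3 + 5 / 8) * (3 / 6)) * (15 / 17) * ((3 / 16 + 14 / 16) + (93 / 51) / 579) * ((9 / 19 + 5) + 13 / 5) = 196472419 / 14278912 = 13.76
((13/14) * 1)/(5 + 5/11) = 143/840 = 0.17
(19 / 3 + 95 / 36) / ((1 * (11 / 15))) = 1615 / 132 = 12.23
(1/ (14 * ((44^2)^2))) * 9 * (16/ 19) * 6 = 0.00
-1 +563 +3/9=1687/3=562.33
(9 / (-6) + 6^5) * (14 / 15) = 36281 / 5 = 7256.20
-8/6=-4/3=-1.33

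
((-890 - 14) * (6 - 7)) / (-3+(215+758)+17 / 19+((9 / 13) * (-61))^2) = 1451372 / 4422081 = 0.33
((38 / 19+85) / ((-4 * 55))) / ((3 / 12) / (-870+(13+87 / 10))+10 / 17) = -246007 / 365750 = -0.67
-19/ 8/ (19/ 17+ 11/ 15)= -4845/ 3776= -1.28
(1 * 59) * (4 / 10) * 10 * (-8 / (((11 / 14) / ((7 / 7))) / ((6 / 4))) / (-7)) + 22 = 5906 / 11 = 536.91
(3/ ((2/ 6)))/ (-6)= -3/ 2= -1.50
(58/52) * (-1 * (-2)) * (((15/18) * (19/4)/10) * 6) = 551/104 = 5.30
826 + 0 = 826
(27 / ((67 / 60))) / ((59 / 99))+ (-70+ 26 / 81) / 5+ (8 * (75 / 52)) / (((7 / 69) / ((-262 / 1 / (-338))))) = 2826477675922 / 24621240735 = 114.80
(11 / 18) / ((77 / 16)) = 8 / 63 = 0.13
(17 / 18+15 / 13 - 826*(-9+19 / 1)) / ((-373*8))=1932349 / 698256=2.77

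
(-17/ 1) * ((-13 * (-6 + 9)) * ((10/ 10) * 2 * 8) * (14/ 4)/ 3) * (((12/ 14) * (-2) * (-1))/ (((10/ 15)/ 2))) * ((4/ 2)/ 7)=127296/ 7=18185.14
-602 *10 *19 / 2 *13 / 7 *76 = -8071960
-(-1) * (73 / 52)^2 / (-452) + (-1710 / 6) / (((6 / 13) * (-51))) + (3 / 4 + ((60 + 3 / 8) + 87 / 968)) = 552985068437 / 7542245568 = 73.32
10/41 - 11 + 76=2675/41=65.24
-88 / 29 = -3.03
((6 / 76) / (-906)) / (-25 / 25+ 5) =-1 / 45904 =-0.00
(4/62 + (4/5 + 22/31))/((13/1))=244/2015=0.12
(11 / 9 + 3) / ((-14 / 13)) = -247 / 63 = -3.92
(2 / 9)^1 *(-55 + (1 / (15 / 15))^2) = -12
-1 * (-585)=585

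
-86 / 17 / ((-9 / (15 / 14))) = 0.60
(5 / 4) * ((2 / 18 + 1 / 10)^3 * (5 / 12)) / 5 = 6859 / 6998400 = 0.00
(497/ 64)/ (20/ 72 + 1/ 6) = 4473/ 256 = 17.47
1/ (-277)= -1/ 277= -0.00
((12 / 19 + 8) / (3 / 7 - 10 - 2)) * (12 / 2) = -2296 / 513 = -4.48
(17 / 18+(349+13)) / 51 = 6533 / 918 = 7.12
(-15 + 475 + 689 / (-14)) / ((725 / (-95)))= -109269 / 2030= -53.83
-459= -459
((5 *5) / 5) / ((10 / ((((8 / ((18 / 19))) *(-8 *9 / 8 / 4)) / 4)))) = -19 / 8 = -2.38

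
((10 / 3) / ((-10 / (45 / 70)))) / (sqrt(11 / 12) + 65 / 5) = -234 / 14119 + 3 * sqrt(33) / 14119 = -0.02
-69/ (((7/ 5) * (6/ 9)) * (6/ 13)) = -160.18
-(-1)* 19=19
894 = 894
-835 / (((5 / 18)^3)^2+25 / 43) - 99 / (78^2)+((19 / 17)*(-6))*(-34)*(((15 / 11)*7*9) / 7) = 1725102845423521 / 1265573700820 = 1363.10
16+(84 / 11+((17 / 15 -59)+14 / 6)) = -5263 / 165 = -31.90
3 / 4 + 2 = 2.75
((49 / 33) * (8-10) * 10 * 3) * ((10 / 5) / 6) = -980 / 33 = -29.70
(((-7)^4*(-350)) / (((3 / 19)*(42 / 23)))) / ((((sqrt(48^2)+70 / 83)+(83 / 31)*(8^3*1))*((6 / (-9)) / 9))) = 67492170025 / 2435228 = 27714.93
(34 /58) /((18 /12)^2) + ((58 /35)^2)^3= 10060930816484 /479787328125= 20.97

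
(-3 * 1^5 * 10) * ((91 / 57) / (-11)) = 910 / 209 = 4.35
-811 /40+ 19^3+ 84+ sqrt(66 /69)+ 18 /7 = sqrt(506) /23+ 1939083 /280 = 6926.27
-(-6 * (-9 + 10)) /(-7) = -6 /7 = -0.86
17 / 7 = 2.43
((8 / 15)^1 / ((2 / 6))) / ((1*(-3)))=-8 / 15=-0.53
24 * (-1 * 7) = -168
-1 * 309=-309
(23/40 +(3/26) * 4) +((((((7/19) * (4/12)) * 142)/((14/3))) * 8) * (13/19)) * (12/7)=47438213/1314040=36.10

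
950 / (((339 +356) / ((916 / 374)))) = 3.35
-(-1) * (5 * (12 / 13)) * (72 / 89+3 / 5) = 7524 / 1157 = 6.50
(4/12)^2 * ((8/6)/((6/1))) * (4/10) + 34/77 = 14078/31185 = 0.45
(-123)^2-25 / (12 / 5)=181423 / 12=15118.58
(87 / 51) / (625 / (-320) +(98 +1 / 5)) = 9280 / 523583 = 0.02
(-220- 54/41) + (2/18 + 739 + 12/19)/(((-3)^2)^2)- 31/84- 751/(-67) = -214505126809/1065363516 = -201.34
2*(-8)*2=-32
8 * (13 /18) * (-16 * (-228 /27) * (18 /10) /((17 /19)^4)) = 2192.52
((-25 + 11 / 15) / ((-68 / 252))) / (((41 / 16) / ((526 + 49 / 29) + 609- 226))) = 646009728 / 20213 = 31960.11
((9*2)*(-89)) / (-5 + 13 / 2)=-1068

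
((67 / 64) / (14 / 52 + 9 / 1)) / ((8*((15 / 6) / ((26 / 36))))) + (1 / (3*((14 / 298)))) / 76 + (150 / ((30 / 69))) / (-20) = -6333593561 / 369250560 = -17.15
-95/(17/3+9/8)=-13.99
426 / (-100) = -213 / 50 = -4.26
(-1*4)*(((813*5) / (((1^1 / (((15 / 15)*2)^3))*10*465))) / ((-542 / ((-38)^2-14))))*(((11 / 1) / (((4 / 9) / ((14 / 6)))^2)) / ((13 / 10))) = 533610 / 31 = 17213.23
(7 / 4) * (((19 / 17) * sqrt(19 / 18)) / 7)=19 * sqrt(38) / 408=0.29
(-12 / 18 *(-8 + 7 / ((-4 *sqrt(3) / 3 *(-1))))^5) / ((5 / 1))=2661901 / 240 - 47388383 *sqrt(3) / 7680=403.87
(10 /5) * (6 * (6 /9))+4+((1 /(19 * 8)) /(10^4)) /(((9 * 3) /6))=82080001 /6840000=12.00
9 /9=1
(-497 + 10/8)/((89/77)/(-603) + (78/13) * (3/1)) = -92072673/3342676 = -27.54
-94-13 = -107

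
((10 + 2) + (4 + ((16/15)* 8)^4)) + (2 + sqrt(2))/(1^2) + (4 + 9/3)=sqrt(2) + 269701081/50625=5328.84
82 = 82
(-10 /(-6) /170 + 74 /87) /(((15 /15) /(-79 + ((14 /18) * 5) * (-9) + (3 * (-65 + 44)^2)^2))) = 1484765725 /986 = 1505847.59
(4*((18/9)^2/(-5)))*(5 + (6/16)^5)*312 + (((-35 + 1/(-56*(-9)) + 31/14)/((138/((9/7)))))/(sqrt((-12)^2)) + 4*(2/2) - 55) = -65569926391/12983040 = -5050.43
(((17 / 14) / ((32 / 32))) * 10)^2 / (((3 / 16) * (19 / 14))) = 231200 / 399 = 579.45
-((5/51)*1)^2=-25/2601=-0.01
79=79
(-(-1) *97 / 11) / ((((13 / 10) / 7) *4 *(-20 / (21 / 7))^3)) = -18333 / 457600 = -0.04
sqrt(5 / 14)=sqrt(70) / 14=0.60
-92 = -92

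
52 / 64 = 13 / 16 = 0.81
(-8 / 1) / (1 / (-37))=296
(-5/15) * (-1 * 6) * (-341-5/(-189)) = -128888/189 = -681.95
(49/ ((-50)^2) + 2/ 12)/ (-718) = -1397/ 5385000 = -0.00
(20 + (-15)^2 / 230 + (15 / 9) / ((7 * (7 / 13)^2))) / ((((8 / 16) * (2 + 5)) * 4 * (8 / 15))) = 5159275 / 1767136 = 2.92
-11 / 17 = -0.65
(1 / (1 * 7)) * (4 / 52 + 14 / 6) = 94 / 273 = 0.34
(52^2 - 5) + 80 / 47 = 126933 / 47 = 2700.70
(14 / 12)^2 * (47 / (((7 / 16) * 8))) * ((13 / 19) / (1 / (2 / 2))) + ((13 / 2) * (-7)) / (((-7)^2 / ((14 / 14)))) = 13858 / 1197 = 11.58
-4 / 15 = -0.27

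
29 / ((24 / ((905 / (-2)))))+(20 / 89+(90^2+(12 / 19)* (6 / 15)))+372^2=59227358813 / 405840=145937.71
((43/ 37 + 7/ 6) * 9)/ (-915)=-517/ 22570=-0.02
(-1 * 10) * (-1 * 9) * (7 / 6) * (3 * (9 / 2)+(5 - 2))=3465 / 2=1732.50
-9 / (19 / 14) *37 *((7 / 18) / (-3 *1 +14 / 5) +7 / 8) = 262.41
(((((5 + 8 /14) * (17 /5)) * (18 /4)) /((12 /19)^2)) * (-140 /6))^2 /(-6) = -6365007961 /1536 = -4143885.39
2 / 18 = 1 / 9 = 0.11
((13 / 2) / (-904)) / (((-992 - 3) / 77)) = 1001 / 1798960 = 0.00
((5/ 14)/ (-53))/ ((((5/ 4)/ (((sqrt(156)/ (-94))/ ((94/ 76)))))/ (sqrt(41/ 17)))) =76*sqrt(27183)/ 13932163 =0.00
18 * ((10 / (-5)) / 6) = -6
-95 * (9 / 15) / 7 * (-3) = 171 / 7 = 24.43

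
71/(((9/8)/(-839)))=-476552/9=-52950.22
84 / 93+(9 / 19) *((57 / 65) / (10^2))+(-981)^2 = 193915924337 / 201500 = 962361.91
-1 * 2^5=-32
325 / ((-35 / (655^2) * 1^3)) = -27886625 / 7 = -3983803.57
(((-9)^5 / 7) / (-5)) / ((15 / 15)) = 59049 / 35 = 1687.11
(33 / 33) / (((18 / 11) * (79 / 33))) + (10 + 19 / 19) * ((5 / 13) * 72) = 1878613 / 6162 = 304.87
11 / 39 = 0.28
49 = 49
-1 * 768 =-768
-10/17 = -0.59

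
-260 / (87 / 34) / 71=-1.43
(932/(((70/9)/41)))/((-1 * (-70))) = 85977/1225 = 70.19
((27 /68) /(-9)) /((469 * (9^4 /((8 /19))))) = -2 /331302069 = -0.00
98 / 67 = 1.46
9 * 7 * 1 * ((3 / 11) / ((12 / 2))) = 63 / 22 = 2.86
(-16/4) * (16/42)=-32/21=-1.52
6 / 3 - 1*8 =-6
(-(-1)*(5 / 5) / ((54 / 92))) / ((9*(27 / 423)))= 2162 / 729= 2.97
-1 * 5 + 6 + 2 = 3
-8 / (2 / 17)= -68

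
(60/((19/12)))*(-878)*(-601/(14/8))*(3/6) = 759856320/133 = 5713205.41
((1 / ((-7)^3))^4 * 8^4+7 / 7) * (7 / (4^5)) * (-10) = -69206456485 / 1012391292416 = -0.07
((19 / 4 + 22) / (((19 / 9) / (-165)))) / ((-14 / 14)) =158895 / 76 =2090.72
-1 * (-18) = 18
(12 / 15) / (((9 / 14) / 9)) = 56 / 5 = 11.20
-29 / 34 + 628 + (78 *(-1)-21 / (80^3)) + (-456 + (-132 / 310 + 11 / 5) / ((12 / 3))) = 25252980933 / 269824000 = 93.59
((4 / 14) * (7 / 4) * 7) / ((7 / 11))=11 / 2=5.50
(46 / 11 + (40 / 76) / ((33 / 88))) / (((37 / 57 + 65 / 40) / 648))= 1067904 / 671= 1591.51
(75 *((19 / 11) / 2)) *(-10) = -7125 / 11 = -647.73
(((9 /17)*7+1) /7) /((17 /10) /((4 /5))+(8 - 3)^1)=0.09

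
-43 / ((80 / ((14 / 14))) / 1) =-43 / 80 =-0.54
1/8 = 0.12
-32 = -32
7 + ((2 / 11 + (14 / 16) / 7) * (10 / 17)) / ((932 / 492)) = 1236593 / 174284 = 7.10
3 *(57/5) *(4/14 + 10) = 12312/35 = 351.77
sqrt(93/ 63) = sqrt(651)/ 21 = 1.21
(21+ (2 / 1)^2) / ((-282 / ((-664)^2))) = -5511200 / 141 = -39086.52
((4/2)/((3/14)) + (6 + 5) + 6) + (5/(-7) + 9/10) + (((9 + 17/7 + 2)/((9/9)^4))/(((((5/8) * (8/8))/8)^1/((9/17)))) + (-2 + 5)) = 430247/3570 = 120.52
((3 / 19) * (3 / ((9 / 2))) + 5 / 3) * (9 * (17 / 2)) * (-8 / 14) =-10302 / 133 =-77.46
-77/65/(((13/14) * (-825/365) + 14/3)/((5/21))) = -11242/102349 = -0.11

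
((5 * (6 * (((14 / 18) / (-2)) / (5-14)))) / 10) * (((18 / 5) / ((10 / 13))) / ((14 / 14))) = 91 / 150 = 0.61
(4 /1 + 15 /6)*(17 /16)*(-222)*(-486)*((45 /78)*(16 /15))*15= 6878115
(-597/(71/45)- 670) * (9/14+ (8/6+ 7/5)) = -10554883/2982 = -3539.53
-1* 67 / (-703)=67 / 703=0.10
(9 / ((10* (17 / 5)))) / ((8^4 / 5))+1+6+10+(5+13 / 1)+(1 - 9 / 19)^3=33571984815 / 955211776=35.15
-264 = -264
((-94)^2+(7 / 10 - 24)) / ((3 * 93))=88127 / 2790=31.59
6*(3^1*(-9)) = -162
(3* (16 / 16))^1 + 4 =7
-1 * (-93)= 93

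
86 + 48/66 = 954/11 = 86.73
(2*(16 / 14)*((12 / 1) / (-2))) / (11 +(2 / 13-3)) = -624 / 371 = -1.68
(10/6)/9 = 5/27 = 0.19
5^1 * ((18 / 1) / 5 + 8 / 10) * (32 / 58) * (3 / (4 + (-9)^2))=1056 / 2465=0.43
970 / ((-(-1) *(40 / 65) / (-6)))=-18915 / 2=-9457.50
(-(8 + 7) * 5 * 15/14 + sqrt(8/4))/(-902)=1125/12628-sqrt(2)/902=0.09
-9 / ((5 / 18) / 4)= -648 / 5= -129.60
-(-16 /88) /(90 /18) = 2 /55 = 0.04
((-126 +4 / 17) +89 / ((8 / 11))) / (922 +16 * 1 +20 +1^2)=-461 / 130424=-0.00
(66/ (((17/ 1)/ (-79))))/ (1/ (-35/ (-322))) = -13035/ 391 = -33.34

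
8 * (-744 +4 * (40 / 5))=-5696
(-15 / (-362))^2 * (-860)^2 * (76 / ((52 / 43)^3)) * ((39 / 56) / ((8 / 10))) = 235672910184375 / 4960801664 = 47507.02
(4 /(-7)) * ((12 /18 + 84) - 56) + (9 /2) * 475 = 89087 /42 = 2121.12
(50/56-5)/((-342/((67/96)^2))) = 516235/88252416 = 0.01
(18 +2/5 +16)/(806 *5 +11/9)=1548/181405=0.01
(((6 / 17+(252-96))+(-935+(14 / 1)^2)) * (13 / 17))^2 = 16580425225 / 83521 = 198518.04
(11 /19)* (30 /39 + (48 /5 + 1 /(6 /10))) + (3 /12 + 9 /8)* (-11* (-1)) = 654841 /29640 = 22.09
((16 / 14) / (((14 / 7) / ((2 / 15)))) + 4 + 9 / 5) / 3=617 / 315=1.96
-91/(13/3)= -21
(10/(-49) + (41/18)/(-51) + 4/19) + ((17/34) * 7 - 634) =-269447266/427329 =-630.54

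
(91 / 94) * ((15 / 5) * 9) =2457 / 94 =26.14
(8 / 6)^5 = 1024 / 243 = 4.21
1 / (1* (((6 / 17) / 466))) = 3961 / 3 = 1320.33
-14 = -14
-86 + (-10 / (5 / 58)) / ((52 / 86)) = -3612 / 13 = -277.85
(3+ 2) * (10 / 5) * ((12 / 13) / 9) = 40 / 39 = 1.03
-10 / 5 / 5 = -2 / 5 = -0.40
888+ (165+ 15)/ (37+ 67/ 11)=70482/ 79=892.18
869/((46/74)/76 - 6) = -2443628/16849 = -145.03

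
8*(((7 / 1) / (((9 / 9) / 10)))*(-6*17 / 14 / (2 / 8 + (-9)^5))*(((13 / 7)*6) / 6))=42432 / 330673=0.13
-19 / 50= -0.38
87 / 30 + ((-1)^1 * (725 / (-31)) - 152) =-38971 / 310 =-125.71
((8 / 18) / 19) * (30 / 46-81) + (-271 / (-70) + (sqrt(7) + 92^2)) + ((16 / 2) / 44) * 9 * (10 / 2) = 8476.82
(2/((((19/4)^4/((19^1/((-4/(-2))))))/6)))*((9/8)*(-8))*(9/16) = -7776/6859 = -1.13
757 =757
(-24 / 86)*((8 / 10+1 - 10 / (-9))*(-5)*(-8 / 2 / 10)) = -1048 / 645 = -1.62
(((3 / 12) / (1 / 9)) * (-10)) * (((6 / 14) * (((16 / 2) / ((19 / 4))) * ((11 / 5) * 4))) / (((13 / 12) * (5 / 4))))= -912384 / 8645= -105.54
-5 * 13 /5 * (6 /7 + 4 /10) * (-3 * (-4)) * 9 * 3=-185328 /35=-5295.09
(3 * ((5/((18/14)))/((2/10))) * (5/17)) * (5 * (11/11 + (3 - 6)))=-8750/51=-171.57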